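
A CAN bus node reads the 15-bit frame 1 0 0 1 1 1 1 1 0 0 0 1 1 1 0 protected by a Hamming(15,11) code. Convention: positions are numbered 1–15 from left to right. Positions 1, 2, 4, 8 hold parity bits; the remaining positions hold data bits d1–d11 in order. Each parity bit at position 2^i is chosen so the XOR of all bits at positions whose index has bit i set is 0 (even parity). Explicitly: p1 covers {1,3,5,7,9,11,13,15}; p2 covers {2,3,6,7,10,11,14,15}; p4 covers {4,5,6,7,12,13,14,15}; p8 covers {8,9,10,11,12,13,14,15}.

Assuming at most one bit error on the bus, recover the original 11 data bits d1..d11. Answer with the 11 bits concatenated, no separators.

01010001110

s1 (pos 1,3,5,7,9,11,13,15): 1⊕0⊕1⊕1⊕0⊕0⊕1⊕0 = 0
s2 (pos 2,3,6,7,10,11,14,15): 0⊕0⊕1⊕1⊕0⊕0⊕1⊕0 = 1
s4 (pos 4,5,6,7,12,13,14,15): 1⊕1⊕1⊕1⊕1⊕1⊕1⊕0 = 1
s8 (pos 8,9,10,11,12,13,14,15): 1⊕0⊕0⊕0⊕1⊕1⊕1⊕0 = 0
Syndrome s8…s1 = 0110 → error at position 6.
Flip position 6: 100111110001110 → 100110110001110
Read data bits from positions 3,5,6,7,9,10,11,12,13,14,15: 01010001110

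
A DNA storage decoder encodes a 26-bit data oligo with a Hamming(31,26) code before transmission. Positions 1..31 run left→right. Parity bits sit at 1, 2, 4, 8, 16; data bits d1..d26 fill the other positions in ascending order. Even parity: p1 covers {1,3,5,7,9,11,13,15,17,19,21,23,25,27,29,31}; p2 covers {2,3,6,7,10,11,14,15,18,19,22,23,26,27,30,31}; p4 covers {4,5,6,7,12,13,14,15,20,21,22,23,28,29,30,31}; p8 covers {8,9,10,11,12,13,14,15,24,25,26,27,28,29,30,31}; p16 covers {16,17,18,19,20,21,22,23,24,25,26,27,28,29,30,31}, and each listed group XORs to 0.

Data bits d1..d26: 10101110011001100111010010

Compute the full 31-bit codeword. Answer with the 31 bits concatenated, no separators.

0010010111100111001100111010010

Place data at non-parity positions: p1 p2 1 p4 0 1 0 p8 1 1 1 0 0 1 1 p16 0 0 1 1 0 0 1 1 1 0 1 0 0 1 0
p1 (pos 1,3,5,7,9,11,13,15,17,19,21,23,25,27,29,31): XOR of data positions = 1⊕0⊕0⊕1⊕1⊕0⊕1⊕0⊕1⊕0⊕1⊕1⊕1⊕0⊕0 = 0
p2 (pos 2,3,6,7,10,11,14,15,18,19,22,23,26,27,30,31): XOR of data positions = 1⊕1⊕0⊕1⊕1⊕1⊕1⊕0⊕1⊕0⊕1⊕0⊕1⊕1⊕0 = 0
p4 (pos 4,5,6,7,12,13,14,15,20,21,22,23,28,29,30,31): XOR of data positions = 0⊕1⊕0⊕0⊕0⊕1⊕1⊕1⊕0⊕0⊕1⊕0⊕0⊕1⊕0 = 0
p8 (pos 8,9,10,11,12,13,14,15,24,25,26,27,28,29,30,31): XOR of data positions = 1⊕1⊕1⊕0⊕0⊕1⊕1⊕1⊕1⊕0⊕1⊕0⊕0⊕1⊕0 = 1
p16 (pos 16,17,18,19,20,21,22,23,24,25,26,27,28,29,30,31): XOR of data positions = 0⊕0⊕1⊕1⊕0⊕0⊕1⊕1⊕1⊕0⊕1⊕0⊕0⊕1⊕0 = 1
Codeword: 0010010111100111001100111010010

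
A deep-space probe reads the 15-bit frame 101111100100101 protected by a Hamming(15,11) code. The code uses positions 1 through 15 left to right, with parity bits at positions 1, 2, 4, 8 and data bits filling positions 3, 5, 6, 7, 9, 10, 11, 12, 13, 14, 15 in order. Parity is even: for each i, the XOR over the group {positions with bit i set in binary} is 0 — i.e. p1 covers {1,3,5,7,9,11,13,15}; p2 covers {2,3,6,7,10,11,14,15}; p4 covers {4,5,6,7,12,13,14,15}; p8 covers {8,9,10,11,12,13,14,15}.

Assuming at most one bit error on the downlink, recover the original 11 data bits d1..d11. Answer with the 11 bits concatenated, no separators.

s1 (pos 1,3,5,7,9,11,13,15): 1⊕1⊕1⊕1⊕0⊕0⊕1⊕1 = 0
s2 (pos 2,3,6,7,10,11,14,15): 0⊕1⊕1⊕1⊕1⊕0⊕0⊕1 = 1
s4 (pos 4,5,6,7,12,13,14,15): 1⊕1⊕1⊕1⊕0⊕1⊕0⊕1 = 0
s8 (pos 8,9,10,11,12,13,14,15): 0⊕0⊕1⊕0⊕0⊕1⊕0⊕1 = 1
Syndrome s8…s1 = 1010 → error at position 10.
Flip position 10: 101111100100101 → 101111100000101
Read data bits from positions 3,5,6,7,9,10,11,12,13,14,15: 11110000101

11110000101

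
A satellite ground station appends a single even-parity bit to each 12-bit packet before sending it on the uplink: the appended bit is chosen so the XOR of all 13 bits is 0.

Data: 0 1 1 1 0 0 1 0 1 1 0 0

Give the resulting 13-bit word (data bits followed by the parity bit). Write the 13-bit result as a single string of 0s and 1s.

0111001011000

XOR of the 12 data bits: 0⊕1⊕1⊕1⊕0⊕0⊕1⊕0⊕1⊕1⊕0⊕0 = 0
Parity bit = 0 (so all 13 bits XOR to 0).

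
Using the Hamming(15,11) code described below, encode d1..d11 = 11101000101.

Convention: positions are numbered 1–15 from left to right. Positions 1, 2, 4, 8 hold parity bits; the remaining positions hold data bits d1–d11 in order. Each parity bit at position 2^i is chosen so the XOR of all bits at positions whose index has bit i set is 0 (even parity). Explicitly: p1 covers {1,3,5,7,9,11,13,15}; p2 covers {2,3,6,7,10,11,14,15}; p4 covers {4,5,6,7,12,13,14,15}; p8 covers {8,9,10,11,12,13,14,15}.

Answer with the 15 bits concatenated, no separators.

Place data at non-parity positions: p1 p2 1 p4 1 1 0 p8 1 0 0 0 1 0 1
p1 (pos 1,3,5,7,9,11,13,15): XOR of data positions = 1⊕1⊕0⊕1⊕0⊕1⊕1 = 1
p2 (pos 2,3,6,7,10,11,14,15): XOR of data positions = 1⊕1⊕0⊕0⊕0⊕0⊕1 = 1
p4 (pos 4,5,6,7,12,13,14,15): XOR of data positions = 1⊕1⊕0⊕0⊕1⊕0⊕1 = 0
p8 (pos 8,9,10,11,12,13,14,15): XOR of data positions = 1⊕0⊕0⊕0⊕1⊕0⊕1 = 1
Codeword: 111011011000101

111011011000101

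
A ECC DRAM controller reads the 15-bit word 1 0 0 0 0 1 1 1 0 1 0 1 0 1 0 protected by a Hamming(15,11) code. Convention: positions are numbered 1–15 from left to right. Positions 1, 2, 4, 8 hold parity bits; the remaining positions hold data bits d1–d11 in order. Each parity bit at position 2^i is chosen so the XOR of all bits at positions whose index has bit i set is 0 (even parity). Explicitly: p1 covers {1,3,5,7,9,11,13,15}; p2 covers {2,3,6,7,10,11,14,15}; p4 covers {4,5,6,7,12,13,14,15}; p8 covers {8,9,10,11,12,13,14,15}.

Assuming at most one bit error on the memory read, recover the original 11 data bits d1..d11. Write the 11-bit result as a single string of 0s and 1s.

s1 (pos 1,3,5,7,9,11,13,15): 1⊕0⊕0⊕1⊕0⊕0⊕0⊕0 = 0
s2 (pos 2,3,6,7,10,11,14,15): 0⊕0⊕1⊕1⊕1⊕0⊕1⊕0 = 0
s4 (pos 4,5,6,7,12,13,14,15): 0⊕0⊕1⊕1⊕1⊕0⊕1⊕0 = 0
s8 (pos 8,9,10,11,12,13,14,15): 1⊕0⊕1⊕0⊕1⊕0⊕1⊕0 = 0
Syndrome s8…s1 = 0000 → no error.
Read data bits from positions 3,5,6,7,9,10,11,12,13,14,15: 00110101010

00110101010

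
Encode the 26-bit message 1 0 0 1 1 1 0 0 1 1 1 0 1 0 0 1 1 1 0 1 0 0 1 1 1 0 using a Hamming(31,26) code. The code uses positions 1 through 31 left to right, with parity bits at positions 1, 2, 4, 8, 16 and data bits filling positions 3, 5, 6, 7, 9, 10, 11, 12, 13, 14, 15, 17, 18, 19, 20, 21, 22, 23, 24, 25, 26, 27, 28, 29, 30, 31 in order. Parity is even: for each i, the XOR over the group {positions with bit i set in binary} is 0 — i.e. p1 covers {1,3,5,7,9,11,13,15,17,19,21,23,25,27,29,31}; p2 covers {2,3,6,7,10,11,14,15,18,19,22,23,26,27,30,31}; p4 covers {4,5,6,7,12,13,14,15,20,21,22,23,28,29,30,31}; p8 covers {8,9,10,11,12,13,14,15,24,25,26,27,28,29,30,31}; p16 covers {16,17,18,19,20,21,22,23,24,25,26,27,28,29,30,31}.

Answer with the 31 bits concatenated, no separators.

Place data at non-parity positions: p1 p2 1 p4 0 0 1 p8 1 1 0 0 1 1 1 p16 0 1 0 0 1 1 1 0 1 0 0 1 1 1 0
p1 (pos 1,3,5,7,9,11,13,15,17,19,21,23,25,27,29,31): XOR of data positions = 1⊕0⊕1⊕1⊕0⊕1⊕1⊕0⊕0⊕1⊕1⊕1⊕0⊕1⊕0 = 1
p2 (pos 2,3,6,7,10,11,14,15,18,19,22,23,26,27,30,31): XOR of data positions = 1⊕0⊕1⊕1⊕0⊕1⊕1⊕1⊕0⊕1⊕1⊕0⊕0⊕1⊕0 = 1
p4 (pos 4,5,6,7,12,13,14,15,20,21,22,23,28,29,30,31): XOR of data positions = 0⊕0⊕1⊕0⊕1⊕1⊕1⊕0⊕1⊕1⊕1⊕1⊕1⊕1⊕0 = 0
p8 (pos 8,9,10,11,12,13,14,15,24,25,26,27,28,29,30,31): XOR of data positions = 1⊕1⊕0⊕0⊕1⊕1⊕1⊕0⊕1⊕0⊕0⊕1⊕1⊕1⊕0 = 1
p16 (pos 16,17,18,19,20,21,22,23,24,25,26,27,28,29,30,31): XOR of data positions = 0⊕1⊕0⊕0⊕1⊕1⊕1⊕0⊕1⊕0⊕0⊕1⊕1⊕1⊕0 = 0
Codeword: 1110001111001110010011101001110

1110001111001110010011101001110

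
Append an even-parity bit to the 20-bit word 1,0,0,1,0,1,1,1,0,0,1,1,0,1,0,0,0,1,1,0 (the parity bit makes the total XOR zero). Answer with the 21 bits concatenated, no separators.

XOR of the 20 data bits: 1⊕0⊕0⊕1⊕0⊕1⊕1⊕1⊕0⊕0⊕1⊕1⊕0⊕1⊕0⊕0⊕0⊕1⊕1⊕0 = 0
Parity bit = 0 (so all 21 bits XOR to 0).

100101110011010001100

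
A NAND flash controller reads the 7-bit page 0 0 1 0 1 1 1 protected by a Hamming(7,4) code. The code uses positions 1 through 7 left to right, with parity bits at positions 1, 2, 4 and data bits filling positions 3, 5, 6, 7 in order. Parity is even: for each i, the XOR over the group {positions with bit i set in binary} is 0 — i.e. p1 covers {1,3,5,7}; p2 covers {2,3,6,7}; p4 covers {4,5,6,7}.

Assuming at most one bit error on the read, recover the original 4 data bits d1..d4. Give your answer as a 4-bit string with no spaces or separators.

1110

s1 (pos 1,3,5,7): 0⊕1⊕1⊕1 = 1
s2 (pos 2,3,6,7): 0⊕1⊕1⊕1 = 1
s4 (pos 4,5,6,7): 0⊕1⊕1⊕1 = 1
Syndrome s4…s1 = 111 → error at position 7.
Flip position 7: 0010111 → 0010110
Read data bits from positions 3,5,6,7: 1110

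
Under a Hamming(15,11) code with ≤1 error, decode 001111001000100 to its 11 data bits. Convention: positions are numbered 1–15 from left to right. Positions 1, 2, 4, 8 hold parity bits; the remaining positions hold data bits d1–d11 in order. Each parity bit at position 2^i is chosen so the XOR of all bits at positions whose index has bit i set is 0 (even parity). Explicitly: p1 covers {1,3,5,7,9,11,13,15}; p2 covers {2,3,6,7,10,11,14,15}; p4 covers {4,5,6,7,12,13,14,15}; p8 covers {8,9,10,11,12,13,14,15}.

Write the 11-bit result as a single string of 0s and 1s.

11101000100

s1 (pos 1,3,5,7,9,11,13,15): 0⊕1⊕1⊕0⊕1⊕0⊕1⊕0 = 0
s2 (pos 2,3,6,7,10,11,14,15): 0⊕1⊕1⊕0⊕0⊕0⊕0⊕0 = 0
s4 (pos 4,5,6,7,12,13,14,15): 1⊕1⊕1⊕0⊕0⊕1⊕0⊕0 = 0
s8 (pos 8,9,10,11,12,13,14,15): 0⊕1⊕0⊕0⊕0⊕1⊕0⊕0 = 0
Syndrome s8…s1 = 0000 → no error.
Read data bits from positions 3,5,6,7,9,10,11,12,13,14,15: 11101000100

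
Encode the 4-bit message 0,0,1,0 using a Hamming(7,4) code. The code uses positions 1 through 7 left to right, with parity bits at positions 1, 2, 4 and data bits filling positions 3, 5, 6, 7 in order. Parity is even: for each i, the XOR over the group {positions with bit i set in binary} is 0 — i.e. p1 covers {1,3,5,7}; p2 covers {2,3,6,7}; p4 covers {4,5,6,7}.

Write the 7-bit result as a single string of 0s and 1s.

0101010

Place data at non-parity positions: p1 p2 0 p4 0 1 0
p1 (pos 1,3,5,7): XOR of data positions = 0⊕0⊕0 = 0
p2 (pos 2,3,6,7): XOR of data positions = 0⊕1⊕0 = 1
p4 (pos 4,5,6,7): XOR of data positions = 0⊕1⊕0 = 1
Codeword: 0101010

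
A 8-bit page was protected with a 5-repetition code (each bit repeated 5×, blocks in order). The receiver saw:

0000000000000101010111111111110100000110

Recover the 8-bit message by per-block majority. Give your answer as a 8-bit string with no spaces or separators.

00011100

Block 1 (00000): 0 ones → 0
Block 2 (00000): 0 ones → 0
Block 3 (00010): 1 one → 0
Block 4 (10101): 3 ones → 1
Block 5 (11111): 5 ones → 1
Block 6 (11111): 5 ones → 1
Block 7 (01000): 1 one → 0
Block 8 (00110): 2 ones → 0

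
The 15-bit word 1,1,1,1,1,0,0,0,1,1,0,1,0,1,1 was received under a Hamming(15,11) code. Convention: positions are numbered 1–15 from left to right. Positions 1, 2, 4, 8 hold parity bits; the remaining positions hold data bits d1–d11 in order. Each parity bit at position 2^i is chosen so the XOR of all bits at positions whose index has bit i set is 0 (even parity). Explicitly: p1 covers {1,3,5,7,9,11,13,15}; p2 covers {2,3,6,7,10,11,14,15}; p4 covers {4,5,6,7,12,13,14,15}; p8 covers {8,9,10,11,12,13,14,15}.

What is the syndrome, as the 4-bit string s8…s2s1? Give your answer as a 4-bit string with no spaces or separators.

1111

s1 (pos 1,3,5,7,9,11,13,15): 1⊕1⊕1⊕0⊕1⊕0⊕0⊕1 = 1
s2 (pos 2,3,6,7,10,11,14,15): 1⊕1⊕0⊕0⊕1⊕0⊕1⊕1 = 1
s4 (pos 4,5,6,7,12,13,14,15): 1⊕1⊕0⊕0⊕1⊕0⊕1⊕1 = 1
s8 (pos 8,9,10,11,12,13,14,15): 0⊕1⊕1⊕0⊕1⊕0⊕1⊕1 = 1
Syndrome s8…s1 = 1111 → error at position 15.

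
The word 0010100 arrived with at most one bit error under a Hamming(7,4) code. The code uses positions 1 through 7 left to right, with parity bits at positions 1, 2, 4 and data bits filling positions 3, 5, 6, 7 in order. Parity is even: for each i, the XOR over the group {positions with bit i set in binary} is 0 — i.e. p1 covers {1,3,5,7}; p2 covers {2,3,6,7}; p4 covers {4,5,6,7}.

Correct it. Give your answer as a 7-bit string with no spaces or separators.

s1 (pos 1,3,5,7): 0⊕1⊕1⊕0 = 0
s2 (pos 2,3,6,7): 0⊕1⊕0⊕0 = 1
s4 (pos 4,5,6,7): 0⊕1⊕0⊕0 = 1
Syndrome s4…s1 = 110 → error at position 6.
Flip position 6: 0010100 → 0010110

0010110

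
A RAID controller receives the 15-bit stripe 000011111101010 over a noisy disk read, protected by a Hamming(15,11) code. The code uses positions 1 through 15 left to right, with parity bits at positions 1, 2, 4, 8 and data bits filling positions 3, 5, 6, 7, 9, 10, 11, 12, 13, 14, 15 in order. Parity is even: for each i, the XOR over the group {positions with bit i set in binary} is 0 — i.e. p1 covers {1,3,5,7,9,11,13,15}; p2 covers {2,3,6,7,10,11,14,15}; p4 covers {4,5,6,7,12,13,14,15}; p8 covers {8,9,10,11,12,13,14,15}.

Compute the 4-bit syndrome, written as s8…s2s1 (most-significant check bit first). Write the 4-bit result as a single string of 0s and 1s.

s1 (pos 1,3,5,7,9,11,13,15): 0⊕0⊕1⊕1⊕1⊕0⊕0⊕0 = 1
s2 (pos 2,3,6,7,10,11,14,15): 0⊕0⊕1⊕1⊕1⊕0⊕1⊕0 = 0
s4 (pos 4,5,6,7,12,13,14,15): 0⊕1⊕1⊕1⊕1⊕0⊕1⊕0 = 1
s8 (pos 8,9,10,11,12,13,14,15): 1⊕1⊕1⊕0⊕1⊕0⊕1⊕0 = 1
Syndrome s8…s1 = 1101 → error at position 13.

1101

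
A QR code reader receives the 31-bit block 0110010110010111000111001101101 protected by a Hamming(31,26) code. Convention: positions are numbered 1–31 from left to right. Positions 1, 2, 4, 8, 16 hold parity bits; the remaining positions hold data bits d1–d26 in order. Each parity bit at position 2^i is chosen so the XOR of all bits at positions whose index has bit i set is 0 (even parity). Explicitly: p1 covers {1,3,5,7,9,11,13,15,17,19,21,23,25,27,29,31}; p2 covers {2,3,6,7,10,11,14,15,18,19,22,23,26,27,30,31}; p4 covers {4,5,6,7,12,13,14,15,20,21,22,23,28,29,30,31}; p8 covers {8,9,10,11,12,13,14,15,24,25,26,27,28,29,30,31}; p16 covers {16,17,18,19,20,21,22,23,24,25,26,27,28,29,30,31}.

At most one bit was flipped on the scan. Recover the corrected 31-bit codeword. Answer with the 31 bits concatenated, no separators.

0110010110010111100111001101101

s1 (pos 1,3,5,7,9,11,13,15,17,19,21,23,25,27,29,31): 0⊕1⊕0⊕0⊕1⊕0⊕0⊕1⊕0⊕0⊕1⊕0⊕1⊕0⊕1⊕1 = 1
s2 (pos 2,3,6,7,10,11,14,15,18,19,22,23,26,27,30,31): 1⊕1⊕1⊕0⊕0⊕0⊕1⊕1⊕0⊕0⊕1⊕0⊕1⊕0⊕0⊕1 = 0
s4 (pos 4,5,6,7,12,13,14,15,20,21,22,23,28,29,30,31): 0⊕0⊕1⊕0⊕1⊕0⊕1⊕1⊕1⊕1⊕1⊕0⊕1⊕1⊕0⊕1 = 0
s8 (pos 8,9,10,11,12,13,14,15,24,25,26,27,28,29,30,31): 1⊕1⊕0⊕0⊕1⊕0⊕1⊕1⊕0⊕1⊕1⊕0⊕1⊕1⊕0⊕1 = 0
s16 (pos 16,17,18,19,20,21,22,23,24,25,26,27,28,29,30,31): 1⊕0⊕0⊕0⊕1⊕1⊕1⊕0⊕0⊕1⊕1⊕0⊕1⊕1⊕0⊕1 = 1
Syndrome s16…s1 = 10001 → error at position 17.
Flip position 17: 0110010110010111000111001101101 → 0110010110010111100111001101101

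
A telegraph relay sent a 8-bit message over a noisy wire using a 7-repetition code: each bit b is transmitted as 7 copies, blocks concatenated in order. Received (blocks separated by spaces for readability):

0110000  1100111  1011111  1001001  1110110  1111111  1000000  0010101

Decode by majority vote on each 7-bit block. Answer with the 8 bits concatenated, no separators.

01101100

Block 1 (0110000): 2 ones → 0
Block 2 (1100111): 5 ones → 1
Block 3 (1011111): 6 ones → 1
Block 4 (1001001): 3 ones → 0
Block 5 (1110110): 5 ones → 1
Block 6 (1111111): 7 ones → 1
Block 7 (1000000): 1 one → 0
Block 8 (0010101): 3 ones → 0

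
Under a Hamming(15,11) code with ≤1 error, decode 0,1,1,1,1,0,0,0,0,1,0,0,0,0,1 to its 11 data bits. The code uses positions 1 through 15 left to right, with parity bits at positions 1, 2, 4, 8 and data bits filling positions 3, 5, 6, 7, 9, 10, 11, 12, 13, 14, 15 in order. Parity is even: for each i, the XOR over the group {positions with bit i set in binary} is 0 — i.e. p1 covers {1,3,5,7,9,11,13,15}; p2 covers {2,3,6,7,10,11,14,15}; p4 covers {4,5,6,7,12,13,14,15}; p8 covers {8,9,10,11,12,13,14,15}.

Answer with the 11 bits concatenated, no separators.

10000100001

s1 (pos 1,3,5,7,9,11,13,15): 0⊕1⊕1⊕0⊕0⊕0⊕0⊕1 = 1
s2 (pos 2,3,6,7,10,11,14,15): 1⊕1⊕0⊕0⊕1⊕0⊕0⊕1 = 0
s4 (pos 4,5,6,7,12,13,14,15): 1⊕1⊕0⊕0⊕0⊕0⊕0⊕1 = 1
s8 (pos 8,9,10,11,12,13,14,15): 0⊕0⊕1⊕0⊕0⊕0⊕0⊕1 = 0
Syndrome s8…s1 = 0101 → error at position 5.
Flip position 5: 011110000100001 → 011100000100001
Read data bits from positions 3,5,6,7,9,10,11,12,13,14,15: 10000100001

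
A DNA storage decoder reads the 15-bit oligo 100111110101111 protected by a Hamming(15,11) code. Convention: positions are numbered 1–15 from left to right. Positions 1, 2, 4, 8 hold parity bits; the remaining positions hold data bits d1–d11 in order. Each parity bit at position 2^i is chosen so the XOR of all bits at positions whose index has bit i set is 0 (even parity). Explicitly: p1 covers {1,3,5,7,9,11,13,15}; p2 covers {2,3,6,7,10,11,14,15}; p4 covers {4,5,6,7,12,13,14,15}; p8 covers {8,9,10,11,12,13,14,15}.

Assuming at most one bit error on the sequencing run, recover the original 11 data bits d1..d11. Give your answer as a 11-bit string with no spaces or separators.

s1 (pos 1,3,5,7,9,11,13,15): 1⊕0⊕1⊕1⊕0⊕0⊕1⊕1 = 1
s2 (pos 2,3,6,7,10,11,14,15): 0⊕0⊕1⊕1⊕1⊕0⊕1⊕1 = 1
s4 (pos 4,5,6,7,12,13,14,15): 1⊕1⊕1⊕1⊕1⊕1⊕1⊕1 = 0
s8 (pos 8,9,10,11,12,13,14,15): 1⊕0⊕1⊕0⊕1⊕1⊕1⊕1 = 0
Syndrome s8…s1 = 0011 → error at position 3.
Flip position 3: 100111110101111 → 101111110101111
Read data bits from positions 3,5,6,7,9,10,11,12,13,14,15: 11110101111

11110101111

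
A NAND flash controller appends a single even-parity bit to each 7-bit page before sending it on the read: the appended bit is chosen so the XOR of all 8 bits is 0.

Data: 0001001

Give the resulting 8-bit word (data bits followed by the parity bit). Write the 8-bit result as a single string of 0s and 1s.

XOR of the 7 data bits: 0⊕0⊕0⊕1⊕0⊕0⊕1 = 0
Parity bit = 0 (so all 8 bits XOR to 0).

00010010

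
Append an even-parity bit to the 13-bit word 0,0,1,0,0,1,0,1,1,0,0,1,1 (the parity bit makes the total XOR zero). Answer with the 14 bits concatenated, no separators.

00100101100110

XOR of the 13 data bits: 0⊕0⊕1⊕0⊕0⊕1⊕0⊕1⊕1⊕0⊕0⊕1⊕1 = 0
Parity bit = 0 (so all 14 bits XOR to 0).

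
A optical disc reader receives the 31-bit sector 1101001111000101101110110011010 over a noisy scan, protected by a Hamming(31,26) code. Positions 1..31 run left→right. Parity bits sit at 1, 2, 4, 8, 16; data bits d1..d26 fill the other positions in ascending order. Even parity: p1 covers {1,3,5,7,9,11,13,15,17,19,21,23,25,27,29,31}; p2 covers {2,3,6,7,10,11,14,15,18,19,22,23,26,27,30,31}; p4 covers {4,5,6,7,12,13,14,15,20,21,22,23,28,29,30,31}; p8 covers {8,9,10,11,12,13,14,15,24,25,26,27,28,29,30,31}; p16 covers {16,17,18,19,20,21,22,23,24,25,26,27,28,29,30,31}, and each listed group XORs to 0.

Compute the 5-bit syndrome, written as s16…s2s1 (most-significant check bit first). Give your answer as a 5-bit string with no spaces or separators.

00000

s1 (pos 1,3,5,7,9,11,13,15,17,19,21,23,25,27,29,31): 1⊕0⊕0⊕1⊕1⊕0⊕0⊕0⊕1⊕1⊕1⊕1⊕0⊕1⊕0⊕0 = 0
s2 (pos 2,3,6,7,10,11,14,15,18,19,22,23,26,27,30,31): 1⊕0⊕0⊕1⊕1⊕0⊕1⊕0⊕0⊕1⊕0⊕1⊕0⊕1⊕1⊕0 = 0
s4 (pos 4,5,6,7,12,13,14,15,20,21,22,23,28,29,30,31): 1⊕0⊕0⊕1⊕0⊕0⊕1⊕0⊕1⊕1⊕0⊕1⊕1⊕0⊕1⊕0 = 0
s8 (pos 8,9,10,11,12,13,14,15,24,25,26,27,28,29,30,31): 1⊕1⊕1⊕0⊕0⊕0⊕1⊕0⊕1⊕0⊕0⊕1⊕1⊕0⊕1⊕0 = 0
s16 (pos 16,17,18,19,20,21,22,23,24,25,26,27,28,29,30,31): 1⊕1⊕0⊕1⊕1⊕1⊕0⊕1⊕1⊕0⊕0⊕1⊕1⊕0⊕1⊕0 = 0
Syndrome s16…s1 = 00000 → no error.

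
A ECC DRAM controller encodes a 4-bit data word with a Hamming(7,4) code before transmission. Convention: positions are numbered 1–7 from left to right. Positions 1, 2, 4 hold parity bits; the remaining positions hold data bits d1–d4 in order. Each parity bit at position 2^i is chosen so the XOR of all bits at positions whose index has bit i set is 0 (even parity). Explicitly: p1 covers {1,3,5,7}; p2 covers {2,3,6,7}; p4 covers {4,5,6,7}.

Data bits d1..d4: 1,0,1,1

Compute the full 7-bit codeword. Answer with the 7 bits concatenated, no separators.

Place data at non-parity positions: p1 p2 1 p4 0 1 1
p1 (pos 1,3,5,7): XOR of data positions = 1⊕0⊕1 = 0
p2 (pos 2,3,6,7): XOR of data positions = 1⊕1⊕1 = 1
p4 (pos 4,5,6,7): XOR of data positions = 0⊕1⊕1 = 0
Codeword: 0110011

0110011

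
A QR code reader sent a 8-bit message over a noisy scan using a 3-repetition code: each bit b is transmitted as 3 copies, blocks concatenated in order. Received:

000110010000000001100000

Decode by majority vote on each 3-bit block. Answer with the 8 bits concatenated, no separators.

Block 1 (000): 0 ones → 0
Block 2 (110): 2 ones → 1
Block 3 (010): 1 one → 0
Block 4 (000): 0 ones → 0
Block 5 (000): 0 ones → 0
Block 6 (001): 1 one → 0
Block 7 (100): 1 one → 0
Block 8 (000): 0 ones → 0

01000000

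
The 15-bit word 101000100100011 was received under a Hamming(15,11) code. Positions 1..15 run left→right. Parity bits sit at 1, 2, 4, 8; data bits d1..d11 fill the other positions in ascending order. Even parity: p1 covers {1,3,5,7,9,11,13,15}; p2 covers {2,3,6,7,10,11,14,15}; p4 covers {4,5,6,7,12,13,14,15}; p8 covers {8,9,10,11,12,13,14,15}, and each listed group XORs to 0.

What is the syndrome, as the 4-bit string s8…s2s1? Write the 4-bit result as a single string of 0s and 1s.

s1 (pos 1,3,5,7,9,11,13,15): 1⊕1⊕0⊕1⊕0⊕0⊕0⊕1 = 0
s2 (pos 2,3,6,7,10,11,14,15): 0⊕1⊕0⊕1⊕1⊕0⊕1⊕1 = 1
s4 (pos 4,5,6,7,12,13,14,15): 0⊕0⊕0⊕1⊕0⊕0⊕1⊕1 = 1
s8 (pos 8,9,10,11,12,13,14,15): 0⊕0⊕1⊕0⊕0⊕0⊕1⊕1 = 1
Syndrome s8…s1 = 1110 → error at position 14.

1110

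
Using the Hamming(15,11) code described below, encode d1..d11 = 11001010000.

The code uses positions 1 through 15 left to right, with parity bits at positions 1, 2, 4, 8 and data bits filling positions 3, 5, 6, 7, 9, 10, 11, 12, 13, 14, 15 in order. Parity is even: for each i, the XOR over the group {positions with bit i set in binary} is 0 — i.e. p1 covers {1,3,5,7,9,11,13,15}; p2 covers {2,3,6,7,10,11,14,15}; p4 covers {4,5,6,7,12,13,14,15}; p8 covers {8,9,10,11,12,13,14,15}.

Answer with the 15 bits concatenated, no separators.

Place data at non-parity positions: p1 p2 1 p4 1 0 0 p8 1 0 1 0 0 0 0
p1 (pos 1,3,5,7,9,11,13,15): XOR of data positions = 1⊕1⊕0⊕1⊕1⊕0⊕0 = 0
p2 (pos 2,3,6,7,10,11,14,15): XOR of data positions = 1⊕0⊕0⊕0⊕1⊕0⊕0 = 0
p4 (pos 4,5,6,7,12,13,14,15): XOR of data positions = 1⊕0⊕0⊕0⊕0⊕0⊕0 = 1
p8 (pos 8,9,10,11,12,13,14,15): XOR of data positions = 1⊕0⊕1⊕0⊕0⊕0⊕0 = 0
Codeword: 001110001010000

001110001010000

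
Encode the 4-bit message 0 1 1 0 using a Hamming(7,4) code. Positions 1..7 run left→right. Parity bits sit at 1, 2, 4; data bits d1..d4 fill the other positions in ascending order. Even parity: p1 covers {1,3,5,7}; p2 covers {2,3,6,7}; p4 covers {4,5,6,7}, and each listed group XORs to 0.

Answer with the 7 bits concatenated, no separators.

Place data at non-parity positions: p1 p2 0 p4 1 1 0
p1 (pos 1,3,5,7): XOR of data positions = 0⊕1⊕0 = 1
p2 (pos 2,3,6,7): XOR of data positions = 0⊕1⊕0 = 1
p4 (pos 4,5,6,7): XOR of data positions = 1⊕1⊕0 = 0
Codeword: 1100110

1100110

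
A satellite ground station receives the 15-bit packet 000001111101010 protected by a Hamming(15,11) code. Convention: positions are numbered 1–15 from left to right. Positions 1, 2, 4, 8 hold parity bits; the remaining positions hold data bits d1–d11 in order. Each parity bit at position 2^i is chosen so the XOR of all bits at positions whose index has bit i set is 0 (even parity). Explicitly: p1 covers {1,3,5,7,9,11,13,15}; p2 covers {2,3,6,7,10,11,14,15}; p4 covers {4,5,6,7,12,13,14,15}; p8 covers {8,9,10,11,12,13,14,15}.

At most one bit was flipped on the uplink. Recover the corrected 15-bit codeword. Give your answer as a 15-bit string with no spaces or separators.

s1 (pos 1,3,5,7,9,11,13,15): 0⊕0⊕0⊕1⊕1⊕0⊕0⊕0 = 0
s2 (pos 2,3,6,7,10,11,14,15): 0⊕0⊕1⊕1⊕1⊕0⊕1⊕0 = 0
s4 (pos 4,5,6,7,12,13,14,15): 0⊕0⊕1⊕1⊕1⊕0⊕1⊕0 = 0
s8 (pos 8,9,10,11,12,13,14,15): 1⊕1⊕1⊕0⊕1⊕0⊕1⊕0 = 1
Syndrome s8…s1 = 1000 → error at position 8.
Flip position 8: 000001111101010 → 000001101101010

000001101101010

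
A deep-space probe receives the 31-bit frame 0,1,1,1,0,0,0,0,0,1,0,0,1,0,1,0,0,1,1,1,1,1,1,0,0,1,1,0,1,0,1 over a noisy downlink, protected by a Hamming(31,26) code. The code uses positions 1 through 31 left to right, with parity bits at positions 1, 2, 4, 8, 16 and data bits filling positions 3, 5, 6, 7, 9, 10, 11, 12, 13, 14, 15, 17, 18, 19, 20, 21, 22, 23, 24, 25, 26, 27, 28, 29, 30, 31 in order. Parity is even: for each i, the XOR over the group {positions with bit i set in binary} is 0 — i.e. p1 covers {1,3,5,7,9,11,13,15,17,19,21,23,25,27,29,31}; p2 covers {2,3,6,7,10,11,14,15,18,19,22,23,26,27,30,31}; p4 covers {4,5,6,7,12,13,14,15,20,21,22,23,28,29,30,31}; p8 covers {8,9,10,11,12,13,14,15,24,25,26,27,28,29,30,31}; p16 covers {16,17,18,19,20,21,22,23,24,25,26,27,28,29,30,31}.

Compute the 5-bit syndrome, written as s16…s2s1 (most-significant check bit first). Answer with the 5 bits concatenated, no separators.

s1 (pos 1,3,5,7,9,11,13,15,17,19,21,23,25,27,29,31): 0⊕1⊕0⊕0⊕0⊕0⊕1⊕1⊕0⊕1⊕1⊕1⊕0⊕1⊕1⊕1 = 1
s2 (pos 2,3,6,7,10,11,14,15,18,19,22,23,26,27,30,31): 1⊕1⊕0⊕0⊕1⊕0⊕0⊕1⊕1⊕1⊕1⊕1⊕1⊕1⊕0⊕1 = 1
s4 (pos 4,5,6,7,12,13,14,15,20,21,22,23,28,29,30,31): 1⊕0⊕0⊕0⊕0⊕1⊕0⊕1⊕1⊕1⊕1⊕1⊕0⊕1⊕0⊕1 = 1
s8 (pos 8,9,10,11,12,13,14,15,24,25,26,27,28,29,30,31): 0⊕0⊕1⊕0⊕0⊕1⊕0⊕1⊕0⊕0⊕1⊕1⊕0⊕1⊕0⊕1 = 1
s16 (pos 16,17,18,19,20,21,22,23,24,25,26,27,28,29,30,31): 0⊕0⊕1⊕1⊕1⊕1⊕1⊕1⊕0⊕0⊕1⊕1⊕0⊕1⊕0⊕1 = 0
Syndrome s16…s1 = 01111 → error at position 15.

01111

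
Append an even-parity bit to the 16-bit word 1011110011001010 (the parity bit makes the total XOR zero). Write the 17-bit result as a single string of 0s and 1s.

10111100110010101

XOR of the 16 data bits: 1⊕0⊕1⊕1⊕1⊕1⊕0⊕0⊕1⊕1⊕0⊕0⊕1⊕0⊕1⊕0 = 1
Parity bit = 1 (so all 17 bits XOR to 0).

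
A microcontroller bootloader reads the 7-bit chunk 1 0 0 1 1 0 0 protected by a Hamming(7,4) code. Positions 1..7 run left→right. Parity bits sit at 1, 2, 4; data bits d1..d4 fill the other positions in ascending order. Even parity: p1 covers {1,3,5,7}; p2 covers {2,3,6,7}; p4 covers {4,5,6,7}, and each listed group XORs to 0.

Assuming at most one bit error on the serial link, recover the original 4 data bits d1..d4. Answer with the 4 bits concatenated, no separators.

0100

s1 (pos 1,3,5,7): 1⊕0⊕1⊕0 = 0
s2 (pos 2,3,6,7): 0⊕0⊕0⊕0 = 0
s4 (pos 4,5,6,7): 1⊕1⊕0⊕0 = 0
Syndrome s4…s1 = 000 → no error.
Read data bits from positions 3,5,6,7: 0100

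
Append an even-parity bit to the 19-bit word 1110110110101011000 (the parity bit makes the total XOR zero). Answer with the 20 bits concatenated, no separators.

XOR of the 19 data bits: 1⊕1⊕1⊕0⊕1⊕1⊕0⊕1⊕1⊕0⊕1⊕0⊕1⊕0⊕1⊕1⊕0⊕0⊕0 = 1
Parity bit = 1 (so all 20 bits XOR to 0).

11101101101010110001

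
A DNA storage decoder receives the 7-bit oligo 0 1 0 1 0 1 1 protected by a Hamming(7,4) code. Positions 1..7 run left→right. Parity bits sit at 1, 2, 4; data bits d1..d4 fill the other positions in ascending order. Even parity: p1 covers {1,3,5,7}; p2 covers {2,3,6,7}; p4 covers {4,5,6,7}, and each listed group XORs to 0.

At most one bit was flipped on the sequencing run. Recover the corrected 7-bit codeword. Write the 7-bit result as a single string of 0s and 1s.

s1 (pos 1,3,5,7): 0⊕0⊕0⊕1 = 1
s2 (pos 2,3,6,7): 1⊕0⊕1⊕1 = 1
s4 (pos 4,5,6,7): 1⊕0⊕1⊕1 = 1
Syndrome s4…s1 = 111 → error at position 7.
Flip position 7: 0101011 → 0101010

0101010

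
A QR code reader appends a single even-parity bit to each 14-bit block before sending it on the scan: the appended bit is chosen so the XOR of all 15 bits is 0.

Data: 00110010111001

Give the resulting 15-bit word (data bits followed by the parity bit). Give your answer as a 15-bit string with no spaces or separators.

XOR of the 14 data bits: 0⊕0⊕1⊕1⊕0⊕0⊕1⊕0⊕1⊕1⊕1⊕0⊕0⊕1 = 1
Parity bit = 1 (so all 15 bits XOR to 0).

001100101110011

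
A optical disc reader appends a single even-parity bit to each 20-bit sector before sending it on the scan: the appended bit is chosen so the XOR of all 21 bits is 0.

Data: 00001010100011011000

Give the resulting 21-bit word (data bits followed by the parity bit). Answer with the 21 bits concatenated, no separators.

XOR of the 20 data bits: 0⊕0⊕0⊕0⊕1⊕0⊕1⊕0⊕1⊕0⊕0⊕0⊕1⊕1⊕0⊕1⊕1⊕0⊕0⊕0 = 1
Parity bit = 1 (so all 21 bits XOR to 0).

000010101000110110001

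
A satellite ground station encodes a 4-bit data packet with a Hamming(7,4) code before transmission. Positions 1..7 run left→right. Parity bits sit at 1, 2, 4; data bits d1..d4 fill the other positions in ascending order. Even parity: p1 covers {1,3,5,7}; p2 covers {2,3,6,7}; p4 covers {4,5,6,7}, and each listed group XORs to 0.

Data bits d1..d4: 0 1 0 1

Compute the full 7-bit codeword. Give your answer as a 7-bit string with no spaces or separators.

Place data at non-parity positions: p1 p2 0 p4 1 0 1
p1 (pos 1,3,5,7): XOR of data positions = 0⊕1⊕1 = 0
p2 (pos 2,3,6,7): XOR of data positions = 0⊕0⊕1 = 1
p4 (pos 4,5,6,7): XOR of data positions = 1⊕0⊕1 = 0
Codeword: 0100101

0100101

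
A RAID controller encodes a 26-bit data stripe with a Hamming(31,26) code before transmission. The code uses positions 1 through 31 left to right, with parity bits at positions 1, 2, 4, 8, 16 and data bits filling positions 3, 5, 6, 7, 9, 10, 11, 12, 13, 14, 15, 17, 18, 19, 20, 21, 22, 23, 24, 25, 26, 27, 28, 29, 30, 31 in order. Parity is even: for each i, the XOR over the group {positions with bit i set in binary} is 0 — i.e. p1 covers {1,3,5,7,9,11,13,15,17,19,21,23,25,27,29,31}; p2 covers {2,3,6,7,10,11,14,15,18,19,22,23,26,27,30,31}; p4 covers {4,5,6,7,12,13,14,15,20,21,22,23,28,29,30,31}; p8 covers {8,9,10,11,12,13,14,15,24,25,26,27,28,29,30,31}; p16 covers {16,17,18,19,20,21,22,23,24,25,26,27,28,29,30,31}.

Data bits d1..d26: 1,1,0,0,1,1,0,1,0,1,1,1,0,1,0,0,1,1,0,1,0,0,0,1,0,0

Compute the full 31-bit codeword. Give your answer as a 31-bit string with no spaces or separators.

1111100111010110101001101000100

Place data at non-parity positions: p1 p2 1 p4 1 0 0 p8 1 1 0 1 0 1 1 p16 1 0 1 0 0 1 1 0 1 0 0 0 1 0 0
p1 (pos 1,3,5,7,9,11,13,15,17,19,21,23,25,27,29,31): XOR of data positions = 1⊕1⊕0⊕1⊕0⊕0⊕1⊕1⊕1⊕0⊕1⊕1⊕0⊕1⊕0 = 1
p2 (pos 2,3,6,7,10,11,14,15,18,19,22,23,26,27,30,31): XOR of data positions = 1⊕0⊕0⊕1⊕0⊕1⊕1⊕0⊕1⊕1⊕1⊕0⊕0⊕0⊕0 = 1
p4 (pos 4,5,6,7,12,13,14,15,20,21,22,23,28,29,30,31): XOR of data positions = 1⊕0⊕0⊕1⊕0⊕1⊕1⊕0⊕0⊕1⊕1⊕0⊕1⊕0⊕0 = 1
p8 (pos 8,9,10,11,12,13,14,15,24,25,26,27,28,29,30,31): XOR of data positions = 1⊕1⊕0⊕1⊕0⊕1⊕1⊕0⊕1⊕0⊕0⊕0⊕1⊕0⊕0 = 1
p16 (pos 16,17,18,19,20,21,22,23,24,25,26,27,28,29,30,31): XOR of data positions = 1⊕0⊕1⊕0⊕0⊕1⊕1⊕0⊕1⊕0⊕0⊕0⊕1⊕0⊕0 = 0
Codeword: 1111100111010110101001101000100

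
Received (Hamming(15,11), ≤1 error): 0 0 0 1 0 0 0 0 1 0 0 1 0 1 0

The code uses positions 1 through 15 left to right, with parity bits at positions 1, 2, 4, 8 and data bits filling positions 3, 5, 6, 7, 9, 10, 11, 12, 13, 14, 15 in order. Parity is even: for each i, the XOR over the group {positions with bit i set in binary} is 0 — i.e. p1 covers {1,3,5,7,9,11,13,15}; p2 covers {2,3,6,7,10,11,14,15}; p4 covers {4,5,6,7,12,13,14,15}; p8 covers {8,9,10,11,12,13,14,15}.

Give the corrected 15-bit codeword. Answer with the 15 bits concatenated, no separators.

000100001001011

s1 (pos 1,3,5,7,9,11,13,15): 0⊕0⊕0⊕0⊕1⊕0⊕0⊕0 = 1
s2 (pos 2,3,6,7,10,11,14,15): 0⊕0⊕0⊕0⊕0⊕0⊕1⊕0 = 1
s4 (pos 4,5,6,7,12,13,14,15): 1⊕0⊕0⊕0⊕1⊕0⊕1⊕0 = 1
s8 (pos 8,9,10,11,12,13,14,15): 0⊕1⊕0⊕0⊕1⊕0⊕1⊕0 = 1
Syndrome s8…s1 = 1111 → error at position 15.
Flip position 15: 000100001001010 → 000100001001011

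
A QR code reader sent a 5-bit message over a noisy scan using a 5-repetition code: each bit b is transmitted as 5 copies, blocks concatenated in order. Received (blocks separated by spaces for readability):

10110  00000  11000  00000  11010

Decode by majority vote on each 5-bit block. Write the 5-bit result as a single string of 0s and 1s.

Block 1 (10110): 3 ones → 1
Block 2 (00000): 0 ones → 0
Block 3 (11000): 2 ones → 0
Block 4 (00000): 0 ones → 0
Block 5 (11010): 3 ones → 1

10001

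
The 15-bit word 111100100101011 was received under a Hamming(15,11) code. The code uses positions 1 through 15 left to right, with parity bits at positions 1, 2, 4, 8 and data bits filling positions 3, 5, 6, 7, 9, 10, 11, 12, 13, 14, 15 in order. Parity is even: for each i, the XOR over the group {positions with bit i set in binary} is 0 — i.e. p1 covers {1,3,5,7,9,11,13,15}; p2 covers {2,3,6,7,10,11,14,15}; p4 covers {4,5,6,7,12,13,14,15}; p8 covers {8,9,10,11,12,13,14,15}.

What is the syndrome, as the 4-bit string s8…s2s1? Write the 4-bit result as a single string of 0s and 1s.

0100

s1 (pos 1,3,5,7,9,11,13,15): 1⊕1⊕0⊕1⊕0⊕0⊕0⊕1 = 0
s2 (pos 2,3,6,7,10,11,14,15): 1⊕1⊕0⊕1⊕1⊕0⊕1⊕1 = 0
s4 (pos 4,5,6,7,12,13,14,15): 1⊕0⊕0⊕1⊕1⊕0⊕1⊕1 = 1
s8 (pos 8,9,10,11,12,13,14,15): 0⊕0⊕1⊕0⊕1⊕0⊕1⊕1 = 0
Syndrome s8…s1 = 0100 → error at position 4.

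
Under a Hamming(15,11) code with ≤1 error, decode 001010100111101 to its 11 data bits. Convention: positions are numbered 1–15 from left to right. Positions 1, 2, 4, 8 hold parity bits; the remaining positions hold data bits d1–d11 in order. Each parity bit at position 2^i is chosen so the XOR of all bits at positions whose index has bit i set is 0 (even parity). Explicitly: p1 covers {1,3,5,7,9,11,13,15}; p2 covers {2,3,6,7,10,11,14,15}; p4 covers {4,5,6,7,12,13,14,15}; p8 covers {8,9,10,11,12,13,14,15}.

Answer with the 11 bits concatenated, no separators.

11010111111

s1 (pos 1,3,5,7,9,11,13,15): 0⊕1⊕1⊕1⊕0⊕1⊕1⊕1 = 0
s2 (pos 2,3,6,7,10,11,14,15): 0⊕1⊕0⊕1⊕1⊕1⊕0⊕1 = 1
s4 (pos 4,5,6,7,12,13,14,15): 0⊕1⊕0⊕1⊕1⊕1⊕0⊕1 = 1
s8 (pos 8,9,10,11,12,13,14,15): 0⊕0⊕1⊕1⊕1⊕1⊕0⊕1 = 1
Syndrome s8…s1 = 1110 → error at position 14.
Flip position 14: 001010100111101 → 001010100111111
Read data bits from positions 3,5,6,7,9,10,11,12,13,14,15: 11010111111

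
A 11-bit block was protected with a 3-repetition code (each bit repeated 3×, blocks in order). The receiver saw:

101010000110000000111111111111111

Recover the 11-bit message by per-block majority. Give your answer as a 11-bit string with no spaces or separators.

Block 1 (101): 2 ones → 1
Block 2 (010): 1 one → 0
Block 3 (000): 0 ones → 0
Block 4 (110): 2 ones → 1
Block 5 (000): 0 ones → 0
Block 6 (000): 0 ones → 0
Block 7 (111): 3 ones → 1
Block 8 (111): 3 ones → 1
Block 9 (111): 3 ones → 1
Block 10 (111): 3 ones → 1
Block 11 (111): 3 ones → 1

10010011111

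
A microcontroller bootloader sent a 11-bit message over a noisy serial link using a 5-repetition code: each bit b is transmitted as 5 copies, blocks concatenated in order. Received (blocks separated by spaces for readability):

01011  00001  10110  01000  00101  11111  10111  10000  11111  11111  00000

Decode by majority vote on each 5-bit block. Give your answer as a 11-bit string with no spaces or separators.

Block 1 (01011): 3 ones → 1
Block 2 (00001): 1 one → 0
Block 3 (10110): 3 ones → 1
Block 4 (01000): 1 one → 0
Block 5 (00101): 2 ones → 0
Block 6 (11111): 5 ones → 1
Block 7 (10111): 4 ones → 1
Block 8 (10000): 1 one → 0
Block 9 (11111): 5 ones → 1
Block 10 (11111): 5 ones → 1
Block 11 (00000): 0 ones → 0

10100110110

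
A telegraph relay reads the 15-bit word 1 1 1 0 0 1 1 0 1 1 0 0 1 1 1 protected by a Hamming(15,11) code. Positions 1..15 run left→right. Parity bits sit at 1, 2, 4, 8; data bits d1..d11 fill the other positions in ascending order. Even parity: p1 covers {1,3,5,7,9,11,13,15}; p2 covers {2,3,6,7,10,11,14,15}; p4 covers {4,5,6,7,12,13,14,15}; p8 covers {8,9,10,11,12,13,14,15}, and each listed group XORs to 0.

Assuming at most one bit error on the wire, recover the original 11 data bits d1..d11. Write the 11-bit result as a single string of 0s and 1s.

10111100101

s1 (pos 1,3,5,7,9,11,13,15): 1⊕1⊕0⊕1⊕1⊕0⊕1⊕1 = 0
s2 (pos 2,3,6,7,10,11,14,15): 1⊕1⊕1⊕1⊕1⊕0⊕1⊕1 = 1
s4 (pos 4,5,6,7,12,13,14,15): 0⊕0⊕1⊕1⊕0⊕1⊕1⊕1 = 1
s8 (pos 8,9,10,11,12,13,14,15): 0⊕1⊕1⊕0⊕0⊕1⊕1⊕1 = 1
Syndrome s8…s1 = 1110 → error at position 14.
Flip position 14: 111001101100111 → 111001101100101
Read data bits from positions 3,5,6,7,9,10,11,12,13,14,15: 10111100101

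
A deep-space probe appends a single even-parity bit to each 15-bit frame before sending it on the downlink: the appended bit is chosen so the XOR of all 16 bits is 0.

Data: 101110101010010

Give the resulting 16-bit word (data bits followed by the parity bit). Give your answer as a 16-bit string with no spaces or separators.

XOR of the 15 data bits: 1⊕0⊕1⊕1⊕1⊕0⊕1⊕0⊕1⊕0⊕1⊕0⊕0⊕1⊕0 = 0
Parity bit = 0 (so all 16 bits XOR to 0).

1011101010100100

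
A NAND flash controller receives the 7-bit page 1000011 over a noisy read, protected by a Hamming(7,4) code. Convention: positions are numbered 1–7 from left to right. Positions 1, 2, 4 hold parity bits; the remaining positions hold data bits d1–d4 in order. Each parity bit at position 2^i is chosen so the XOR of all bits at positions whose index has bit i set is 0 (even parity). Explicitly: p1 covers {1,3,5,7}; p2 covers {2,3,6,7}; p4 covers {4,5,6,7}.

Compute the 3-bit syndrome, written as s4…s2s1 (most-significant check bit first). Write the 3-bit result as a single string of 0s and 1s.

s1 (pos 1,3,5,7): 1⊕0⊕0⊕1 = 0
s2 (pos 2,3,6,7): 0⊕0⊕1⊕1 = 0
s4 (pos 4,5,6,7): 0⊕0⊕1⊕1 = 0
Syndrome s4…s1 = 000 → no error.

000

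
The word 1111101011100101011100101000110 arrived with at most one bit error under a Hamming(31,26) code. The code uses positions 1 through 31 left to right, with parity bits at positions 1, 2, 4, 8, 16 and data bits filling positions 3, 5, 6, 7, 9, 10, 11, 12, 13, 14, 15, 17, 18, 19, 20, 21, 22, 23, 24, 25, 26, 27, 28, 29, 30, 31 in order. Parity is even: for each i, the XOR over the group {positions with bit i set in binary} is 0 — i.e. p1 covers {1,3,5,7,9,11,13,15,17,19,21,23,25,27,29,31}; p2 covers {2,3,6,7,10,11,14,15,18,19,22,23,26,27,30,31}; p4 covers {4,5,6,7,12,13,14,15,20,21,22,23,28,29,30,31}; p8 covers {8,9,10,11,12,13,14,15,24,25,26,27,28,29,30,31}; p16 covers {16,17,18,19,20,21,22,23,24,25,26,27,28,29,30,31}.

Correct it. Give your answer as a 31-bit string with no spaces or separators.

1111101111100101011100101000110

s1 (pos 1,3,5,7,9,11,13,15,17,19,21,23,25,27,29,31): 1⊕1⊕1⊕1⊕1⊕1⊕0⊕0⊕0⊕1⊕0⊕1⊕1⊕0⊕1⊕0 = 0
s2 (pos 2,3,6,7,10,11,14,15,18,19,22,23,26,27,30,31): 1⊕1⊕0⊕1⊕1⊕1⊕1⊕0⊕1⊕1⊕0⊕1⊕0⊕0⊕1⊕0 = 0
s4 (pos 4,5,6,7,12,13,14,15,20,21,22,23,28,29,30,31): 1⊕1⊕0⊕1⊕0⊕0⊕1⊕0⊕1⊕0⊕0⊕1⊕0⊕1⊕1⊕0 = 0
s8 (pos 8,9,10,11,12,13,14,15,24,25,26,27,28,29,30,31): 0⊕1⊕1⊕1⊕0⊕0⊕1⊕0⊕0⊕1⊕0⊕0⊕0⊕1⊕1⊕0 = 1
s16 (pos 16,17,18,19,20,21,22,23,24,25,26,27,28,29,30,31): 1⊕0⊕1⊕1⊕1⊕0⊕0⊕1⊕0⊕1⊕0⊕0⊕0⊕1⊕1⊕0 = 0
Syndrome s16…s1 = 01000 → error at position 8.
Flip position 8: 1111101011100101011100101000110 → 1111101111100101011100101000110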